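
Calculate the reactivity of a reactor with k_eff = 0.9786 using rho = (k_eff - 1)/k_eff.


rho = (k_eff - 1) / k_eff
rho = (0.9786 - 1) / 0.9786
rho = -0.021868

-0.021868


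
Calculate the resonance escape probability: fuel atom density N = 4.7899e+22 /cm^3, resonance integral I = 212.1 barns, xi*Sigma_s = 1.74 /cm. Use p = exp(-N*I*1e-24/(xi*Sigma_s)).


p = exp(-N * I * 1e-24 / (xi*Sigma_s))
p = exp(-4.7899e+22 * 212.1 * 1e-24 / 1.74)
p = 0.0029126

0.0029126


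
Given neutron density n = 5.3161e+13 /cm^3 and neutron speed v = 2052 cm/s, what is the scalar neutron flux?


phi = n * v
phi = 5.3161e+13 * 2052
phi = 1.0909e+17 /cm^2/s

1.0909e+17


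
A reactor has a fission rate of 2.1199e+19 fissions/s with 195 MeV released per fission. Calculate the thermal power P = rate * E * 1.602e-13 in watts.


P = fission_rate * E_MeV * 1.602e-13
P = 2.1199e+19 * 195 * 1.602e-13
P = 6.6224e+08 W

6.6224e+08


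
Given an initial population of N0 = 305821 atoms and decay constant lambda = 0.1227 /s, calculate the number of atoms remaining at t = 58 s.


N = N0 * exp(-lambda * t)
N = 305821 * exp(-0.1227 * 58)
N = 248.18

248.18


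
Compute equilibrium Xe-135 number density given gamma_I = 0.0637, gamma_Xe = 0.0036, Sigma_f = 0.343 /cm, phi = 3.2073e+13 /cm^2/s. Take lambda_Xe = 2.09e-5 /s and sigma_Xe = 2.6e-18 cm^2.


Xe_eq = (gamma_I + gamma_Xe) * Sigma_f * phi / (lambda_Xe + sigma_Xe * phi)
Numerator = (0.0637 + 0.0036) * 0.343 * 3.2073e+13 = 7.403699e+11
Denominator = 2.09e-5 + 2.6e-18 * 3.2073e+13 = 1.042898e-04
Xe_eq = 7.403699e+11 / 1.042898e-04 = 7.0992e+15 /cm^3

7.0992e+15


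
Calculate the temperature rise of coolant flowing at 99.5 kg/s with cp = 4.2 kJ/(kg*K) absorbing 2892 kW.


dT = Q / (m_dot * cp)
dT = 2892 / (99.5 * 4.2)
dT = 6.9203 C

6.9203


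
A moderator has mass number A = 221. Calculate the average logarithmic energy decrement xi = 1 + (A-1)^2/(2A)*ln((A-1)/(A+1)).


xi = 1 + (A-1)^2/(2A) * ln((A-1)/(A+1))
xi = 1 + (221-1)^2/(2*221) * ln((221-1)/(221 +1))
xi = 0.0090225

0.0090225


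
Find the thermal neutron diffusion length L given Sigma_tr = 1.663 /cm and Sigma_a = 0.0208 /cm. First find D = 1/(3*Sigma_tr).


D = 1 / (3 * Sigma_tr) = 1 / (3 * 1.663) = 0.2004410 cm
L = sqrt(D / Sigma_a)
L = sqrt(0.2004410 / 0.0208)
L = 3.1043 cm

3.1043


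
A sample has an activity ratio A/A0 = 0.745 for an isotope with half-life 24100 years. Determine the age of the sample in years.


lambda = ln(2) / t_half = ln(2) / 24100 = 2.876129e-05 /yr
t = -ln(A/A0) / lambda
t = -ln(0.745) / 2.876129e-05
t = 10235 yr

10235


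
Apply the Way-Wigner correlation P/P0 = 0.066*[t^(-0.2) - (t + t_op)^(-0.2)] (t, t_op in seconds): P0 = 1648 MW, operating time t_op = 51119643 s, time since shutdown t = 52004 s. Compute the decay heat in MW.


P/P0 = 0.066 * [t^(-0.2) - (t + t_op)^(-0.2)]
P/P0 = 0.066 * [52004^(-0.2) - (52004 + 51119643)^(-0.2)]
P/P0 = 0.066 * [0.1139706 - 0.02872064] = 0.005626497
P = 1648 * 0.005626497 = 9.2725 MW

9.2725


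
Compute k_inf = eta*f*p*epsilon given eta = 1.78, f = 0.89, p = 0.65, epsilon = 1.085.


k_inf = eta * f * p * epsilon
k_inf = 1.78 * 0.89 * 0.65 * 1.085
k_inf = 1.1173

1.1173


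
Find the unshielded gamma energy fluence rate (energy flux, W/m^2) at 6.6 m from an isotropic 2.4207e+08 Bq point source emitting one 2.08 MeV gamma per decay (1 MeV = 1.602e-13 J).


psi = A * E * 1.602e-13 / (4*pi*r^2)
psi = 2.4207e+08 * 2.08 * 1.602e-13 / (4*pi*6.6^2)
psi = 1.4736e-07 W/m^2

1.4736e-07


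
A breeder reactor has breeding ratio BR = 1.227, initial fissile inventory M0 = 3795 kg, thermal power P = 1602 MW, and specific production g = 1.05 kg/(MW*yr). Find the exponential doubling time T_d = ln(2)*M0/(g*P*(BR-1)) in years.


Breeding gain G = BR - 1 = 1.227 - 1 = 0.227
Fissile production rate = g * P * G = 1.05 * 1602 * 0.227 = 381.8367 kg/yr
T_d = ln(2) * M0 / (g * P * G)
T_d = ln(2) * 3795 / 381.8367 = 6.8891 yr

6.8891


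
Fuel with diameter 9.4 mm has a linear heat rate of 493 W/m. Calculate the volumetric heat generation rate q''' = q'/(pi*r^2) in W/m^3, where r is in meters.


r = D / 2 / 1000 = 9.4 / 2 / 1000 = 0.0047 m
q''' = q' / (pi * r^2)
q''' = 493 / (pi * 0.0047^2)
q''' = 7.1040e+06 W/m^3

7.1040e+06


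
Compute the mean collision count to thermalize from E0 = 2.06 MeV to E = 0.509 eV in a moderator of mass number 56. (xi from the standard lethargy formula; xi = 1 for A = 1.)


xi = 1 + (A-1)^2/(2A)*ln((A-1)/(A+1)) = 0.03529286 (for A = 56)
n = ln(E0/E) / xi
n = ln(2.06e6 / 0.509) / 0.03529286
n = ln(4.047151e+06) / 0.03529286 = 431.07

431.07


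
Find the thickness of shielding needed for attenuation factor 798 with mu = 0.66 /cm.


x = ln(factor) / mu
x = ln(798) / 0.66
x = 10.124 cm

10.124


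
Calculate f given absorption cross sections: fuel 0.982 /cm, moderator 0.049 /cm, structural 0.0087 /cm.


f = Sigma_a_fuel / (Sigma_a_fuel + Sigma_a_mod + Sigma_a_other)
f = 0.982 / (0.982 + 0.049 + 0.0087)
f = 0.94450

0.94450


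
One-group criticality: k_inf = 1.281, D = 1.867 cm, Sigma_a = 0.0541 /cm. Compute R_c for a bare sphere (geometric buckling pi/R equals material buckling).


L^2 = D / Sigma_a = 1.867 / 0.0541 = 34.51017 cm^2
B_m^2 = (k_inf - 1) / L^2 = (1.281 - 1) / 34.51017 = 0.008142527 /cm^2
For a bare sphere: B_g = pi/R, so R_c = pi / sqrt(B_m^2)
R_c = pi / sqrt(0.008142527) = 34.815 cm

34.815


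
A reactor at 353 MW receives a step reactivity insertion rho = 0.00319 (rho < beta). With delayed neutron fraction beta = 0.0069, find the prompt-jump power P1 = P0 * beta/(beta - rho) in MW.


P1/P0 = beta / (beta - rho)
P1/P0 = 0.0069 / (0.0069 - 0.00319) = 1.859838
P1 = 353 * 1.859838 = 656.52 MW

656.52


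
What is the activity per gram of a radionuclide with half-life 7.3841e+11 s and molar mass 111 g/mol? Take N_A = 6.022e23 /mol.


lambda = ln(2) / t_half = ln(2) / 7.3841e+11 = 9.387023e-13 /s
SA = lambda * N_A / M
SA = 9.387023e-13 * 6.022e23 / 111
SA = 5.0927e+09 Bq/g

5.0927e+09


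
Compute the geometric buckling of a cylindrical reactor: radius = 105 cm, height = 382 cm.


B^2 = (2.405/R)^2 + (pi/H)^2
B^2 = (2.405/105)^2 + (pi/382)^2
B^2 = 5.9226e-04 /cm^2

5.9226e-04


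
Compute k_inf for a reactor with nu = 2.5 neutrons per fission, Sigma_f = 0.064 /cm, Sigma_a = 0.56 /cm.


k_inf = nu * Sigma_f / Sigma_a
k_inf = 2.5 * 0.064 / 0.56
k_inf = 0.28571

0.28571


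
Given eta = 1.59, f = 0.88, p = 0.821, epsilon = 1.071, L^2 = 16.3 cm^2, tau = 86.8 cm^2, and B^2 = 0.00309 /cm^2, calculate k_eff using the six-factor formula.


k_inf = eta*f*p*eps = 1.59*0.88*0.821*1.071 = 1.230304
P_TNL = 1/(1 + L^2*B^2) = 1/(1 + 16.3*0.00309) = 0.9520482
P_FNL = exp(-B^2*tau) = exp(-0.00309*86.8) = 0.7647456
k_eff = k_inf * P_TNL * P_FNL = 1.230304 * 0.9520482 * 0.7647456
k_eff = 0.89575

0.89575


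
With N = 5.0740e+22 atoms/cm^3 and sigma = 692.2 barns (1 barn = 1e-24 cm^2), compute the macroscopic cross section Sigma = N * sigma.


Sigma = N * sigma_barns * 1e-24
Sigma = 5.0740e+22 * 692.2 * 1e-24
Sigma = 35.122 /cm

35.122


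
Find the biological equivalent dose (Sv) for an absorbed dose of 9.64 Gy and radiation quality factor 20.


H = D * Q
H = 9.64 * 20
H = 192.80 Sv

192.80


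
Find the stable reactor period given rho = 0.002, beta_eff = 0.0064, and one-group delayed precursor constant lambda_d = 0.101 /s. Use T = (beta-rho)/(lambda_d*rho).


T = (beta - rho) / (lambda_d * rho)
T = (0.0064 - 0.002) / (0.101 * 0.002)
T = 21.782 s

21.782


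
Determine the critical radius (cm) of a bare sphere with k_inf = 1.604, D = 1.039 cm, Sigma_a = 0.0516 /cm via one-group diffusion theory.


L^2 = D / Sigma_a = 1.039 / 0.0516 = 20.13566 cm^2
B_m^2 = (k_inf - 1) / L^2 = (1.604 - 1) / 20.13566 = 0.02999653 /cm^2
For a bare sphere: B_g = pi/R, so R_c = pi / sqrt(B_m^2)
R_c = pi / sqrt(0.02999653) = 18.139 cm

18.139


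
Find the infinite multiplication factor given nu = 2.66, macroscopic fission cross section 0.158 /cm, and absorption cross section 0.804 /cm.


k_inf = nu * Sigma_f / Sigma_a
k_inf = 2.66 * 0.158 / 0.804
k_inf = 0.52274

0.52274


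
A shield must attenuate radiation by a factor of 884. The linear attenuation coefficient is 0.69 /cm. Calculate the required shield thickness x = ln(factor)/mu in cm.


x = ln(factor) / mu
x = ln(884) / 0.69
x = 9.8325 cm

9.8325


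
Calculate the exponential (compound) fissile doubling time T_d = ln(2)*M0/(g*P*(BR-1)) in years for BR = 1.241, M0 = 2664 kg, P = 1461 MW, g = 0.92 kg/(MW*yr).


Breeding gain G = BR - 1 = 1.241 - 1 = 0.241
Fissile production rate = g * P * G = 0.92 * 1461 * 0.241 = 323.93292 kg/yr
T_d = ln(2) * M0 / (g * P * G)
T_d = ln(2) * 2664 / 323.93292 = 5.7004 yr

5.7004


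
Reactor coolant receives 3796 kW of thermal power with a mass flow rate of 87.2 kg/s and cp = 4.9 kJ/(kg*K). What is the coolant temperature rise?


dT = Q / (m_dot * cp)
dT = 3796 / (87.2 * 4.9)
dT = 8.8841 C

8.8841


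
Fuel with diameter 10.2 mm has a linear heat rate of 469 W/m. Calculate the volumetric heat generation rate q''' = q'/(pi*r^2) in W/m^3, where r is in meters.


r = D / 2 / 1000 = 10.2 / 2 / 1000 = 0.0051 m
q''' = q' / (pi * r^2)
q''' = 469 / (pi * 0.0051^2)
q''' = 5.7396e+06 W/m^3

5.7396e+06


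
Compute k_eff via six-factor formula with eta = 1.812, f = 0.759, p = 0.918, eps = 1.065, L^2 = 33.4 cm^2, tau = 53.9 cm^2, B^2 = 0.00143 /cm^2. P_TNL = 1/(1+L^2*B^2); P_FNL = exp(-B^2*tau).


k_inf = eta*f*p*eps = 1.812*0.759*0.918*1.065 = 1.344597
P_TNL = 1/(1 + L^2*B^2) = 1/(1 + 33.4*0.00143) = 0.9544152
P_FNL = exp(-B^2*tau) = exp(-0.00143*53.9) = 0.9258186
k_eff = k_inf * P_TNL * P_FNL = 1.344597 * 0.9544152 * 0.9258186
k_eff = 1.1881

1.1881


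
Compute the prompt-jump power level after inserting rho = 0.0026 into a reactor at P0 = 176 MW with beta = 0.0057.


P1/P0 = beta / (beta - rho)
P1/P0 = 0.0057 / (0.0057 - 0.0026) = 1.838710
P1 = 176 * 1.838710 = 323.61 MW

323.61


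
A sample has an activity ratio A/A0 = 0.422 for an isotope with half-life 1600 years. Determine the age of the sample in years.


lambda = ln(2) / t_half = ln(2) / 1600 = 4.332170e-04 /yr
t = -ln(A/A0) / lambda
t = -ln(0.422) / 4.332170e-04
t = 1991.5 yr

1991.5


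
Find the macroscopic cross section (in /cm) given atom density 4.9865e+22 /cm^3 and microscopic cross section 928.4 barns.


Sigma = N * sigma_barns * 1e-24
Sigma = 4.9865e+22 * 928.4 * 1e-24
Sigma = 46.295 /cm

46.295


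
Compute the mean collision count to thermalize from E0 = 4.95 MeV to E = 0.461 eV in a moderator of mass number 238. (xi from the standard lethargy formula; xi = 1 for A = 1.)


xi = 1 + (A-1)^2/(2A)*ln((A-1)/(A+1)) = 0.008379872 (for A = 238)
n = ln(E0/E) / xi
n = ln(4.95e6 / 0.461) / 0.008379872
n = ln(1.073753e+07) / 0.008379872 = 1931.9

1931.9


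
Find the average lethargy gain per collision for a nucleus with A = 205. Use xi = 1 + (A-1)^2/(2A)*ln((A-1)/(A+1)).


xi = 1 + (A-1)^2/(2A) * ln((A-1)/(A+1))
xi = 1 + (205-1)^2/(2*205) * ln((205-1)/(205 +1))
xi = 0.0097244

0.0097244


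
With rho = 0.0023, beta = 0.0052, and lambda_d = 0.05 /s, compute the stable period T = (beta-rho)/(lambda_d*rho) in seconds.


T = (beta - rho) / (lambda_d * rho)
T = (0.0052 - 0.0023) / (0.05 * 0.0023)
T = 25.217 s

25.217


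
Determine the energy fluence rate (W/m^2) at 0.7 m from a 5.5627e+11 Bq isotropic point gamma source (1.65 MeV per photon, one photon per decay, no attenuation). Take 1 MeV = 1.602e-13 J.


psi = A * E * 1.602e-13 / (4*pi*r^2)
psi = 5.5627e+11 * 1.65 * 1.602e-13 / (4*pi*0.7^2)
psi = 0.023880 W/m^2

0.023880


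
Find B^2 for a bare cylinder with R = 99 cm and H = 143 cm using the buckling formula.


B^2 = (2.405/R)^2 + (pi/H)^2
B^2 = (2.405/99)^2 + (pi/143)^2
B^2 = 0.0010728 /cm^2

0.0010728


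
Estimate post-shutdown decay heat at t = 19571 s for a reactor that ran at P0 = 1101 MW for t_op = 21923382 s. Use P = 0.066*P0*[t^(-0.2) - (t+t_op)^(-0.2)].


P/P0 = 0.066 * [t^(-0.2) - (t + t_op)^(-0.2)]
P/P0 = 0.066 * [19571^(-0.2) - (19571 + 21923382)^(-0.2)]
P/P0 = 0.066 * [0.1385726 - 0.03402052] = 0.006900437
P = 1101 * 0.006900437 = 7.5974 MW

7.5974


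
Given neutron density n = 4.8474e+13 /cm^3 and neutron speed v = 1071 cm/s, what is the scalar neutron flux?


phi = n * v
phi = 4.8474e+13 * 1071
phi = 5.1916e+16 /cm^2/s

5.1916e+16


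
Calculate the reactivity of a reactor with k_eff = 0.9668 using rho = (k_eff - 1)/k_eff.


rho = (k_eff - 1) / k_eff
rho = (0.9668 - 1) / 0.9668
rho = -0.034340

-0.034340


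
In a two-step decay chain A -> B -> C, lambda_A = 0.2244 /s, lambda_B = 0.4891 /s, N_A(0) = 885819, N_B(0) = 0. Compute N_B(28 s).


N_B(t) = lambda_A * N_A0 / (lambda_B - lambda_A) * [exp(-lambda_A*t) - exp(-lambda_B*t)]
exp(-0.2244*28) = 0.001867415; exp(-0.4891*28) = 1.128298e-06
N_B = 0.2244 * 885819 / (0.4891 - 0.2244) * (0.001867415 - 1.128298e-06)
N_B = 1401.5

1401.5


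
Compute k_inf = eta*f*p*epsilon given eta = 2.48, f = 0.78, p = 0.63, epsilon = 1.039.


k_inf = eta * f * p * epsilon
k_inf = 2.48 * 0.78 * 0.63 * 1.039
k_inf = 1.2662

1.2662


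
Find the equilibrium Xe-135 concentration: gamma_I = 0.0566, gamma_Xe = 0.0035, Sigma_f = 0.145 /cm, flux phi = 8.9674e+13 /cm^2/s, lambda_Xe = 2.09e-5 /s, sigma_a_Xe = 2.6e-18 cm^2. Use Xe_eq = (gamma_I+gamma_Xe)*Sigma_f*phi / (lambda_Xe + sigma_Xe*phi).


Xe_eq = (gamma_I + gamma_Xe) * Sigma_f * phi / (lambda_Xe + sigma_Xe * phi)
Numerator = (0.0566 + 0.0035) * 0.145 * 8.9674e+13 = 7.814641e+11
Denominator = 2.09e-5 + 2.6e-18 * 8.9674e+13 = 2.540524e-04
Xe_eq = 7.814641e+11 / 2.540524e-04 = 3.0760e+15 /cm^3

3.0760e+15


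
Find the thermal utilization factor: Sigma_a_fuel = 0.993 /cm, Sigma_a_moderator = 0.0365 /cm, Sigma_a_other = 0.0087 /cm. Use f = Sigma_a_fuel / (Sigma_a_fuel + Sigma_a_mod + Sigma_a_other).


f = Sigma_a_fuel / (Sigma_a_fuel + Sigma_a_mod + Sigma_a_other)
f = 0.993 / (0.993 + 0.0365 + 0.0087)
f = 0.95646

0.95646


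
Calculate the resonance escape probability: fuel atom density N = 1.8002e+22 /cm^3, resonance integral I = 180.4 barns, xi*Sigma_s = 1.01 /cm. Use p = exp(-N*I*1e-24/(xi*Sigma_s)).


p = exp(-N * I * 1e-24 / (xi*Sigma_s))
p = exp(-1.8002e+22 * 180.4 * 1e-24 / 1.01)
p = 0.040139

0.040139


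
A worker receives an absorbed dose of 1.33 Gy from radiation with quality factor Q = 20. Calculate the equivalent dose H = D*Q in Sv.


H = D * Q
H = 1.33 * 20
H = 26.600 Sv

26.600


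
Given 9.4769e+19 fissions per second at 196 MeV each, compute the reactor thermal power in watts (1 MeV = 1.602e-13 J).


P = fission_rate * E_MeV * 1.602e-13
P = 9.4769e+19 * 196 * 1.602e-13
P = 2.9757e+09 W

2.9757e+09


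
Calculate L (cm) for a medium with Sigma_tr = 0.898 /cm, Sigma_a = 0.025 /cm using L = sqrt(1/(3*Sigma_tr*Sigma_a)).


D = 1 / (3 * Sigma_tr) = 1 / (3 * 0.898) = 0.3711952 cm
L = sqrt(D / Sigma_a)
L = sqrt(0.3711952 / 0.025)
L = 3.8533 cm

3.8533


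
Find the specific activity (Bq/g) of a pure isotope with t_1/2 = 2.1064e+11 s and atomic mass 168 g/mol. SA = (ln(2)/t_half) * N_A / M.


lambda = ln(2) / t_half = ln(2) / 2.1064e+11 = 3.290672e-12 /s
SA = lambda * N_A / M
SA = 3.290672e-12 * 6.022e23 / 168
SA = 1.1795e+10 Bq/g

1.1795e+10


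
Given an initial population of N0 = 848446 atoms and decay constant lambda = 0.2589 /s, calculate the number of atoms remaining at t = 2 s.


N = N0 * exp(-lambda * t)
N = 848446 * exp(-0.2589 * 2)
N = 505530

505530


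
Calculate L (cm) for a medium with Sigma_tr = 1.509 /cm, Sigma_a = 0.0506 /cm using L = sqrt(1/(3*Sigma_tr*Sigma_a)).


D = 1 / (3 * Sigma_tr) = 1 / (3 * 1.509) = 0.2208968 cm
L = sqrt(D / Sigma_a)
L = sqrt(0.2208968 / 0.0506)
L = 2.0894 cm

2.0894


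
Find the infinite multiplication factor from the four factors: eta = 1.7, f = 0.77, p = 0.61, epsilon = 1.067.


k_inf = eta * f * p * epsilon
k_inf = 1.7 * 0.77 * 0.61 * 1.067
k_inf = 0.85199

0.85199


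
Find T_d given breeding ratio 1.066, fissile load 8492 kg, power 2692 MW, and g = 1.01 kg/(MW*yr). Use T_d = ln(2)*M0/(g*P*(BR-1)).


Breeding gain G = BR - 1 = 1.066 - 1 = 0.066
Fissile production rate = g * P * G = 1.01 * 2692 * 0.066 = 179.44872 kg/yr
T_d = ln(2) * M0 / (g * P * G)
T_d = ln(2) * 8492 / 179.44872 = 32.802 yr

32.802


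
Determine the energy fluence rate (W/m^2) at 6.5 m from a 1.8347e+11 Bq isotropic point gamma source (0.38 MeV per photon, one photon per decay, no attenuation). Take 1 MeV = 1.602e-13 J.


psi = A * E * 1.602e-13 / (4*pi*r^2)
psi = 1.8347e+11 * 0.38 * 1.602e-13 / (4*pi*6.5^2)
psi = 2.1037e-05 W/m^2

2.1037e-05


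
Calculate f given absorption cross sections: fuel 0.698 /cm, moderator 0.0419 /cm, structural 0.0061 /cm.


f = Sigma_a_fuel / (Sigma_a_fuel + Sigma_a_mod + Sigma_a_other)
f = 0.698 / (0.698 + 0.0419 + 0.0061)
f = 0.93566

0.93566


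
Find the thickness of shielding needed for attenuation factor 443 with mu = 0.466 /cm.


x = ln(factor) / mu
x = ln(443) / 0.466
x = 13.076 cm

13.076


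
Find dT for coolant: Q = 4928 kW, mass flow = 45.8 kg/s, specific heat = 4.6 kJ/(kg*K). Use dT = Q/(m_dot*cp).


dT = Q / (m_dot * cp)
dT = 4928 / (45.8 * 4.6)
dT = 23.391 C

23.391


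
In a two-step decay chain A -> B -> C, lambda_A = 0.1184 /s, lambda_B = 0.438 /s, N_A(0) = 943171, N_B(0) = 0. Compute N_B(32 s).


N_B(t) = lambda_A * N_A0 / (lambda_B - lambda_A) * [exp(-lambda_A*t) - exp(-lambda_B*t)]
exp(-0.1184*32) = 0.02262273; exp(-0.438*32) = 8.183301e-07
N_B = 0.1184 * 943171 / (0.438 - 0.1184) * (0.02262273 - 8.183301e-07)
N_B = 7904.3

7904.3


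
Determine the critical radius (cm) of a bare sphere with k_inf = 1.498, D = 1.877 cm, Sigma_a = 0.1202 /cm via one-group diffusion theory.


L^2 = D / Sigma_a = 1.877 / 0.1202 = 15.61564 cm^2
B_m^2 = (k_inf - 1) / L^2 = (1.498 - 1) / 15.61564 = 0.03189110 /cm^2
For a bare sphere: B_g = pi/R, so R_c = pi / sqrt(B_m^2)
R_c = pi / sqrt(0.03189110) = 17.592 cm

17.592


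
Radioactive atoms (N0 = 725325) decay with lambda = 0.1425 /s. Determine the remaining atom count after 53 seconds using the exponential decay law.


N = N0 * exp(-lambda * t)
N = 725325 * exp(-0.1425 * 53)
N = 380.65

380.65


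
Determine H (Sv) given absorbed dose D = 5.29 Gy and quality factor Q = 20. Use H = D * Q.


H = D * Q
H = 5.29 * 20
H = 105.80 Sv

105.80


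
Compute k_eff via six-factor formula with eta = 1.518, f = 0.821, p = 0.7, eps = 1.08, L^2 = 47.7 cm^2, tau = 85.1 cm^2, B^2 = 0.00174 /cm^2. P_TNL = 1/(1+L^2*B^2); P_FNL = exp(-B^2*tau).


k_inf = eta*f*p*eps = 1.518*0.821*0.7*1.08 = 0.9421862
P_TNL = 1/(1 + L^2*B^2) = 1/(1 + 47.7*0.00174) = 0.9233627
P_FNL = exp(-B^2*tau) = exp(-0.00174*85.1) = 0.8623673
k_eff = k_inf * P_TNL * P_FNL = 0.9421862 * 0.9233627 * 0.8623673
k_eff = 0.75024

0.75024


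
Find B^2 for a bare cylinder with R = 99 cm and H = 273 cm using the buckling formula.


B^2 = (2.405/R)^2 + (pi/H)^2
B^2 = (2.405/99)^2 + (pi/273)^2
B^2 = 7.2257e-04 /cm^2

7.2257e-04


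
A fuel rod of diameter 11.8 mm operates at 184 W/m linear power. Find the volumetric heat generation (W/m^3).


r = D / 2 / 1000 = 11.8 / 2 / 1000 = 0.0059 m
q''' = q' / (pi * r^2)
q''' = 184 / (pi * 0.0059^2)
q''' = 1.6825e+06 W/m^3

1.6825e+06


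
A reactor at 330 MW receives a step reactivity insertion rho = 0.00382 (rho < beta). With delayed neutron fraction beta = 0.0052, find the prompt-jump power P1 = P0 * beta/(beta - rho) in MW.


P1/P0 = beta / (beta - rho)
P1/P0 = 0.0052 / (0.0052 - 0.00382) = 3.768116
P1 = 330 * 3.768116 = 1243.5 MW

1243.5


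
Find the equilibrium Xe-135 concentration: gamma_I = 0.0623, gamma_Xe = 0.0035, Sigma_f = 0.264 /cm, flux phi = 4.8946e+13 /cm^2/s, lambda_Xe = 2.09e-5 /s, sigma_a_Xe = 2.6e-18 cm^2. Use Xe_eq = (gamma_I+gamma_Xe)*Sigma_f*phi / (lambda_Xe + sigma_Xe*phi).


Xe_eq = (gamma_I + gamma_Xe) * Sigma_f * phi / (lambda_Xe + sigma_Xe * phi)
Numerator = (0.0623 + 0.0035) * 0.264 * 4.8946e+13 = 8.502508e+11
Denominator = 2.09e-5 + 2.6e-18 * 4.8946e+13 = 1.481596e-04
Xe_eq = 8.502508e+11 / 1.481596e-04 = 5.7387e+15 /cm^3

5.7387e+15


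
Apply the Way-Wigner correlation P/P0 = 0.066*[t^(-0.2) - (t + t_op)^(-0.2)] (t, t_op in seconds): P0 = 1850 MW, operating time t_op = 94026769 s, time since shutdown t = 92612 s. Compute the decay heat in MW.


P/P0 = 0.066 * [t^(-0.2) - (t + t_op)^(-0.2)]
P/P0 = 0.066 * [92612^(-0.2) - (92612 + 94026769)^(-0.2)]
P/P0 = 0.066 * [0.1015469 - 0.02542519] = 0.005024033
P = 1850 * 0.005024033 = 9.2945 MW

9.2945


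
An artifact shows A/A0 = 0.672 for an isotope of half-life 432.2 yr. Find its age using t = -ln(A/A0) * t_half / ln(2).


lambda = ln(2) / t_half = ln(2) / 432.2 = 0.001603765 /yr
t = -ln(A/A0) / lambda
t = -ln(0.672) / 0.001603765
t = 247.85 yr

247.85


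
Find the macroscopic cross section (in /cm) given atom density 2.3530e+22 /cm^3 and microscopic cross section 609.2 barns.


Sigma = N * sigma_barns * 1e-24
Sigma = 2.3530e+22 * 609.2 * 1e-24
Sigma = 14.334 /cm

14.334


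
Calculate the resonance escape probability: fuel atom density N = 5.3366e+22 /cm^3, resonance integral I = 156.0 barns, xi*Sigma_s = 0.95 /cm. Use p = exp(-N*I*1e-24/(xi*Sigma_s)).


p = exp(-N * I * 1e-24 / (xi*Sigma_s))
p = exp(-5.3366e+22 * 156.0 * 1e-24 / 0.95)
p = 1.5637e-04

1.5637e-04


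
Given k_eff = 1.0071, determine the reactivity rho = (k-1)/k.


rho = (k_eff - 1) / k_eff
rho = (1.0071 - 1) / 1.0071
rho = 0.0070499

0.0070499


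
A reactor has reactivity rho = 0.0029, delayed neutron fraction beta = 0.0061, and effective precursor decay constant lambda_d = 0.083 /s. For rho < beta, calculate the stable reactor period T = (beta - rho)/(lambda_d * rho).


T = (beta - rho) / (lambda_d * rho)
T = (0.0061 - 0.0029) / (0.083 * 0.0029)
T = 13.295 s

13.295


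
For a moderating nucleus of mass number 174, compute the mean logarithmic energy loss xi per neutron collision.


xi = 1 + (A-1)^2/(2A) * ln((A-1)/(A+1))
xi = 1 + (174-1)^2/(2*174) * ln((174-1)/(174 +1))
xi = 0.011450

0.011450


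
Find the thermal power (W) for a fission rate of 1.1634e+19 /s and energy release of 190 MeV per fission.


P = fission_rate * E_MeV * 1.602e-13
P = 1.1634e+19 * 190 * 1.602e-13
P = 3.5412e+08 W

3.5412e+08


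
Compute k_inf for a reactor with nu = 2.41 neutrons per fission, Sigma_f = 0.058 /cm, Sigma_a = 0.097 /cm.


k_inf = nu * Sigma_f / Sigma_a
k_inf = 2.41 * 0.058 / 0.097
k_inf = 1.4410

1.4410


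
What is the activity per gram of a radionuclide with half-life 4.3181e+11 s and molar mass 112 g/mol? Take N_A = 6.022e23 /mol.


lambda = ln(2) / t_half = ln(2) / 4.3181e+11 = 1.605213e-12 /s
SA = lambda * N_A / M
SA = 1.605213e-12 * 6.022e23 / 112
SA = 8.6309e+09 Bq/g

8.6309e+09


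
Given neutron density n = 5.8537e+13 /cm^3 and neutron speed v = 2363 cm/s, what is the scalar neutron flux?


phi = n * v
phi = 5.8537e+13 * 2363
phi = 1.3832e+17 /cm^2/s

1.3832e+17


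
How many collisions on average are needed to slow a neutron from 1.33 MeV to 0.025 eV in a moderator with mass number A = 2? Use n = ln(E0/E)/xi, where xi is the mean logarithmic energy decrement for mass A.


xi = 1 + (A-1)^2/(2A)*ln((A-1)/(A+1)) = 0.7253469 (for A = 2)
n = ln(E0/E) / xi
n = ln(1.33e6 / 0.025) / 0.7253469
n = ln(5.320000e+07) / 0.7253469 = 24.526

24.526


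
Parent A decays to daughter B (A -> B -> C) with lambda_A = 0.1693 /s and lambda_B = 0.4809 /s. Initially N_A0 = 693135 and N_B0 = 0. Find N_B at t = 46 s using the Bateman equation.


N_B(t) = lambda_A * N_A0 / (lambda_B - lambda_A) * [exp(-lambda_A*t) - exp(-lambda_B*t)]
exp(-0.1693*46) = 4.147644e-04; exp(-0.4809*46) = 2.470575e-10
N_B = 0.1693 * 693135 / (0.4809 - 0.1693) * (4.147644e-04 - 2.470575e-10)
N_B = 156.20

156.20


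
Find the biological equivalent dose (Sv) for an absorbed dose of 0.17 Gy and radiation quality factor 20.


H = D * Q
H = 0.17 * 20
H = 3.4000 Sv

3.4000


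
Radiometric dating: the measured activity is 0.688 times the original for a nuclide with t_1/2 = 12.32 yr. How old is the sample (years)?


lambda = ln(2) / t_half = ln(2) / 12.32 = 0.05626195 /yr
t = -ln(A/A0) / lambda
t = -ln(0.688) / 0.05626195
t = 6.6469 yr

6.6469


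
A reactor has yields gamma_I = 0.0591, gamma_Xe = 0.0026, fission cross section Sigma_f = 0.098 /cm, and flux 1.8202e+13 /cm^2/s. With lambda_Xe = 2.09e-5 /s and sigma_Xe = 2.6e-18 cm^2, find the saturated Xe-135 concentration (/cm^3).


Xe_eq = (gamma_I + gamma_Xe) * Sigma_f * phi / (lambda_Xe + sigma_Xe * phi)
Numerator = (0.0591 + 0.0026) * 0.098 * 1.8202e+13 = 1.100602e+11
Denominator = 2.09e-5 + 2.6e-18 * 1.8202e+13 = 6.822520e-05
Xe_eq = 1.100602e+11 / 6.822520e-05 = 1.6132e+15 /cm^3

1.6132e+15


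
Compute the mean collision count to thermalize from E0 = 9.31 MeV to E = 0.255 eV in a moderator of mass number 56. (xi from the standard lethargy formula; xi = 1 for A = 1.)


xi = 1 + (A-1)^2/(2A)*ln((A-1)/(A+1)) = 0.03529286 (for A = 56)
n = ln(E0/E) / xi
n = ln(9.31e6 / 0.255) / 0.03529286
n = ln(3.650980e+07) / 0.03529286 = 493.39

493.39


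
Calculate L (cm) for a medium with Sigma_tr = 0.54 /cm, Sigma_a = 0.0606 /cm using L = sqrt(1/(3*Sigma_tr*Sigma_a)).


D = 1 / (3 * Sigma_tr) = 1 / (3 * 0.54) = 0.6172840 cm
L = sqrt(D / Sigma_a)
L = sqrt(0.6172840 / 0.0606)
L = 3.1916 cm

3.1916


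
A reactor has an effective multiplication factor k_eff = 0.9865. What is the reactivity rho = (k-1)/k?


rho = (k_eff - 1) / k_eff
rho = (0.9865 - 1) / 0.9865
rho = -0.013685

-0.013685


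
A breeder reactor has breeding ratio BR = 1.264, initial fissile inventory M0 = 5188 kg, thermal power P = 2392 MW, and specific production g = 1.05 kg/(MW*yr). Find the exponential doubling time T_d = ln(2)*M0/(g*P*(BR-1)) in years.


Breeding gain G = BR - 1 = 1.264 - 1 = 0.264
Fissile production rate = g * P * G = 1.05 * 2392 * 0.264 = 663.0624 kg/yr
T_d = ln(2) * M0 / (g * P * G)
T_d = ln(2) * 5188 / 663.0624 = 5.4234 yr

5.4234


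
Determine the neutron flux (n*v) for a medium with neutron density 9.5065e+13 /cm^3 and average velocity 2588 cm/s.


phi = n * v
phi = 9.5065e+13 * 2588
phi = 2.4603e+17 /cm^2/s

2.4603e+17


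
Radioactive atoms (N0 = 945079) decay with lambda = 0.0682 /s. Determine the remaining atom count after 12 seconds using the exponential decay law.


N = N0 * exp(-lambda * t)
N = 945079 * exp(-0.0682 * 12)
N = 416909

416909


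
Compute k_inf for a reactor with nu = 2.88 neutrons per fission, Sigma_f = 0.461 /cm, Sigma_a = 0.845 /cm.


k_inf = nu * Sigma_f / Sigma_a
k_inf = 2.88 * 0.461 / 0.845
k_inf = 1.5712

1.5712


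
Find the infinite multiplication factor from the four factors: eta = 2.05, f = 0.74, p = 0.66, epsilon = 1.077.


k_inf = eta * f * p * epsilon
k_inf = 2.05 * 0.74 * 0.66 * 1.077
k_inf = 1.0783

1.0783


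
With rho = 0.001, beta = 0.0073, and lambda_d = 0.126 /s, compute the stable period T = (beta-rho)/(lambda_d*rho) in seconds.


T = (beta - rho) / (lambda_d * rho)
T = (0.0073 - 0.001) / (0.126 * 0.001)
T = 50.000 s

50.000


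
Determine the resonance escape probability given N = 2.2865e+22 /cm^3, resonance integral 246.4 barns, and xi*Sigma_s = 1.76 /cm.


p = exp(-N * I * 1e-24 / (xi*Sigma_s))
p = exp(-2.2865e+22 * 246.4 * 1e-24 / 1.76)
p = 0.040717

0.040717


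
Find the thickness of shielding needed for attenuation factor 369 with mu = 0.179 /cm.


x = ln(factor) / mu
x = ln(369) / 0.179
x = 33.021 cm

33.021


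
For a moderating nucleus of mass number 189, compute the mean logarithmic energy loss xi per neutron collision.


xi = 1 + (A-1)^2/(2A) * ln((A-1)/(A+1))
xi = 1 + (189-1)^2/(2*189) * ln((189-1)/(189 +1))
xi = 0.010545

0.010545


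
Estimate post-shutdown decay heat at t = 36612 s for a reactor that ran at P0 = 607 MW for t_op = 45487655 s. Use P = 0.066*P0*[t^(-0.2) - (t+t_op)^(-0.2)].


P/P0 = 0.066 * [t^(-0.2) - (t + t_op)^(-0.2)]
P/P0 = 0.066 * [36612^(-0.2) - (36612 + 45487655)^(-0.2)]
P/P0 = 0.066 * [0.1222574 - 0.02940028] = 0.006128570
P = 607 * 0.006128570 = 3.7200 MW

3.7200


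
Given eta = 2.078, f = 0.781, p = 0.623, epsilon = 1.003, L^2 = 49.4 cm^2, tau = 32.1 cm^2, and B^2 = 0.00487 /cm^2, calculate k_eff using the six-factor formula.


k_inf = eta*f*p*eps = 2.078*0.781*0.623*1.003 = 1.014111
P_TNL = 1/(1 + L^2*B^2) = 1/(1 + 49.4*0.00487) = 0.8060759
P_FNL = exp(-B^2*tau) = exp(-0.00487*32.1) = 0.8552795
k_eff = k_inf * P_TNL * P_FNL = 1.014111 * 0.8060759 * 0.8552795
k_eff = 0.69915

0.69915


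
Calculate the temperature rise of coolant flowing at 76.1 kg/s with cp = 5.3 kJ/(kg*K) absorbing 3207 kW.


dT = Q / (m_dot * cp)
dT = 3207 / (76.1 * 5.3)
dT = 7.9513 C

7.9513


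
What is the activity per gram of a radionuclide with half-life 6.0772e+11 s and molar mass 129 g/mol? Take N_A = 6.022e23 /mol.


lambda = ln(2) / t_half = ln(2) / 6.0772e+11 = 1.140570e-12 /s
SA = lambda * N_A / M
SA = 1.140570e-12 * 6.022e23 / 129
SA = 5.3244e+09 Bq/g

5.3244e+09


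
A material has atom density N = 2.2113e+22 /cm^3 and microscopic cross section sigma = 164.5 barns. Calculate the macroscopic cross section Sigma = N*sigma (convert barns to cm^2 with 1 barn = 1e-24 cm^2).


Sigma = N * sigma_barns * 1e-24
Sigma = 2.2113e+22 * 164.5 * 1e-24
Sigma = 3.6376 /cm

3.6376


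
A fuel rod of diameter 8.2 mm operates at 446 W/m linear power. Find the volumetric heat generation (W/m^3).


r = D / 2 / 1000 = 8.2 / 2 / 1000 = 0.0041 m
q''' = q' / (pi * r^2)
q''' = 446 / (pi * 0.0041^2)
q''' = 8.4453e+06 W/m^3

8.4453e+06


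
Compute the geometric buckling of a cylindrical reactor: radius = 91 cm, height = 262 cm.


B^2 = (2.405/R)^2 + (pi/H)^2
B^2 = (2.405/91)^2 + (pi/262)^2
B^2 = 8.4225e-04 /cm^2

8.4225e-04


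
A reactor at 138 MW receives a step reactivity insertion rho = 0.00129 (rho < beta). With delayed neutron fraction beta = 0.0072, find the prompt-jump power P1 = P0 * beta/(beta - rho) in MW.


P1/P0 = beta / (beta - rho)
P1/P0 = 0.0072 / (0.0072 - 0.00129) = 1.218274
P1 = 138 * 1.218274 = 168.12 MW

168.12


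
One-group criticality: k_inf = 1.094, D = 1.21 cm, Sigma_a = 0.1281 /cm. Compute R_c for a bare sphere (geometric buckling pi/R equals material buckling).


L^2 = D / Sigma_a = 1.21 / 0.1281 = 9.445746 cm^2
B_m^2 = (k_inf - 1) / L^2 = (1.094 - 1) / 9.445746 = 0.009951570 /cm^2
For a bare sphere: B_g = pi/R, so R_c = pi / sqrt(B_m^2)
R_c = pi / sqrt(0.009951570) = 31.492 cm

31.492


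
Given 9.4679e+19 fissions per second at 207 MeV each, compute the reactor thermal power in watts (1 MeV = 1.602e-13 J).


P = fission_rate * E_MeV * 1.602e-13
P = 9.4679e+19 * 207 * 1.602e-13
P = 3.1397e+09 W

3.1397e+09


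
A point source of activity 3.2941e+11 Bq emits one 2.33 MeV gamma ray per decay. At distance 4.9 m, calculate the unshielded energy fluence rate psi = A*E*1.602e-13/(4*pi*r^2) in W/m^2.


psi = A * E * 1.602e-13 / (4*pi*r^2)
psi = 3.2941e+11 * 2.33 * 1.602e-13 / (4*pi*4.9^2)
psi = 4.0752e-04 W/m^2

4.0752e-04


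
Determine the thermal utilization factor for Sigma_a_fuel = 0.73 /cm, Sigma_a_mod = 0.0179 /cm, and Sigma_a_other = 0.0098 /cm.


f = Sigma_a_fuel / (Sigma_a_fuel + Sigma_a_mod + Sigma_a_other)
f = 0.73 / (0.73 + 0.0179 + 0.0098)
f = 0.96344

0.96344


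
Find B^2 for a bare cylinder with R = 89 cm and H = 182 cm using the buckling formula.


B^2 = (2.405/R)^2 + (pi/H)^2
B^2 = (2.405/89)^2 + (pi/182)^2
B^2 = 0.0010282 /cm^2

0.0010282


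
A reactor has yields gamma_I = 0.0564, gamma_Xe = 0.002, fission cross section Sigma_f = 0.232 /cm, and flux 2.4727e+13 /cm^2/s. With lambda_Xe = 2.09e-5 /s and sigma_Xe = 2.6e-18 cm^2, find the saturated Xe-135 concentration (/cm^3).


Xe_eq = (gamma_I + gamma_Xe) * Sigma_f * phi / (lambda_Xe + sigma_Xe * phi)
Numerator = (0.0564 + 0.002) * 0.232 * 2.4727e+13 = 3.350212e+11
Denominator = 2.09e-5 + 2.6e-18 * 2.4727e+13 = 8.519020e-05
Xe_eq = 3.350212e+11 / 8.519020e-05 = 3.9326e+15 /cm^3

3.9326e+15


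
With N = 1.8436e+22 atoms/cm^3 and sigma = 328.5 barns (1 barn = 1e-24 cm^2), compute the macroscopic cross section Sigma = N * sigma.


Sigma = N * sigma_barns * 1e-24
Sigma = 1.8436e+22 * 328.5 * 1e-24
Sigma = 6.0562 /cm

6.0562


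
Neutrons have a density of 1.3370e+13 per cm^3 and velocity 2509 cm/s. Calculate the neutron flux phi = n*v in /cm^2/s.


phi = n * v
phi = 1.3370e+13 * 2509
phi = 3.3545e+16 /cm^2/s

3.3545e+16


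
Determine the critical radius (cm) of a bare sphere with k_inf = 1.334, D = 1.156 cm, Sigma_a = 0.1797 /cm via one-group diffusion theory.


L^2 = D / Sigma_a = 1.156 / 0.1797 = 6.432944 cm^2
B_m^2 = (k_inf - 1) / L^2 = (1.334 - 1) / 6.432944 = 0.05192024 /cm^2
For a bare sphere: B_g = pi/R, so R_c = pi / sqrt(B_m^2)
R_c = pi / sqrt(0.05192024) = 13.787 cm

13.787


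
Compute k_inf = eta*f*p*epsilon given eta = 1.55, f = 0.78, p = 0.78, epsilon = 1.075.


k_inf = eta * f * p * epsilon
k_inf = 1.55 * 0.78 * 0.78 * 1.075
k_inf = 1.0137

1.0137


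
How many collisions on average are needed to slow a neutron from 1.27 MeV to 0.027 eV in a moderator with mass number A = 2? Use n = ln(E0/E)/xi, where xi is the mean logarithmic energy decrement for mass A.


xi = 1 + (A-1)^2/(2A)*ln((A-1)/(A+1)) = 0.7253469 (for A = 2)
n = ln(E0/E) / xi
n = ln(1.27e6 / 0.027) / 0.7253469
n = ln(4.703704e+07) / 0.7253469 = 24.356

24.356


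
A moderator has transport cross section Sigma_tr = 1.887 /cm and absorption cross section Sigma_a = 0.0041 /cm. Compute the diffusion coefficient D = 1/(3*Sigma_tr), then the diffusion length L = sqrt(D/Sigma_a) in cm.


D = 1 / (3 * Sigma_tr) = 1 / (3 * 1.887) = 0.1766472 cm
L = sqrt(D / Sigma_a)
L = sqrt(0.1766472 / 0.0041)
L = 6.5639 cm

6.5639


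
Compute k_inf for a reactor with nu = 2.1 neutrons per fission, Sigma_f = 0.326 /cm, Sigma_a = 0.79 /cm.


k_inf = nu * Sigma_f / Sigma_a
k_inf = 2.1 * 0.326 / 0.79
k_inf = 0.86658

0.86658


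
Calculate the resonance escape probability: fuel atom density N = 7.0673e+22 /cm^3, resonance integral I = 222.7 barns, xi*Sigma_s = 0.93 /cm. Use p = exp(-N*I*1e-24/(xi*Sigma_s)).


p = exp(-N * I * 1e-24 / (xi*Sigma_s))
p = exp(-7.0673e+22 * 222.7 * 1e-24 / 0.93)
p = 4.4690e-08

4.4690e-08


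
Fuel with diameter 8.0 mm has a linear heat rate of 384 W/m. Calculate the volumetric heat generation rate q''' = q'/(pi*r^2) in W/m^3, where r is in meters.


r = D / 2 / 1000 = 8.0 / 2 / 1000 = 0.004 m
q''' = q' / (pi * r^2)
q''' = 384 / (pi * 0.004^2)
q''' = 7.6394e+06 W/m^3

7.6394e+06


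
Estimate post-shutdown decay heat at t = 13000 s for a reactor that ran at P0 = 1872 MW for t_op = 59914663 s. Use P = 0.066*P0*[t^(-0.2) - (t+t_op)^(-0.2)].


P/P0 = 0.066 * [t^(-0.2) - (t + t_op)^(-0.2)]
P/P0 = 0.066 * [13000^(-0.2) - (13000 + 59914663)^(-0.2)]
P/P0 = 0.066 * [0.1503874 - 0.02782752] = 0.008088952
P = 1872 * 0.008088952 = 15.143 MW

15.143


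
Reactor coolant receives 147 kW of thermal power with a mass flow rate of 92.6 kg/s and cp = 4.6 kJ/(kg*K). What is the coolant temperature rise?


dT = Q / (m_dot * cp)
dT = 147 / (92.6 * 4.6)
dT = 0.34510 C

0.34510


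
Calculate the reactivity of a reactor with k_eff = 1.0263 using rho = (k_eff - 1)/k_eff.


rho = (k_eff - 1) / k_eff
rho = (1.0263 - 1) / 1.0263
rho = 0.025626

0.025626


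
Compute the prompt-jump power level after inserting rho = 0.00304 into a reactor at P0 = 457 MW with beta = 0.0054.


P1/P0 = beta / (beta - rho)
P1/P0 = 0.0054 / (0.0054 - 0.00304) = 2.288136
P1 = 457 * 2.288136 = 1045.7 MW

1045.7


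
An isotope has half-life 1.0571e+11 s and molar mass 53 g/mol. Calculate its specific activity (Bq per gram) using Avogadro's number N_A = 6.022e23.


lambda = ln(2) / t_half = ln(2) / 1.0571e+11 = 6.557063e-12 /s
SA = lambda * N_A / M
SA = 6.557063e-12 * 6.022e23 / 53
SA = 7.4503e+10 Bq/g

7.4503e+10


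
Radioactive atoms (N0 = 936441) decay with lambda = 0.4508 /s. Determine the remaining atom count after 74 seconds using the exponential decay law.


N = N0 * exp(-lambda * t)
N = 936441 * exp(-0.4508 * 74)
N = 3.0462e-09

3.0462e-09


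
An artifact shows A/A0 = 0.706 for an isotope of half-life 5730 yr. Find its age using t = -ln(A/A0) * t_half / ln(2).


lambda = ln(2) / t_half = ln(2) / 5730 = 1.209681e-04 /yr
t = -ln(A/A0) / lambda
t = -ln(0.706) / 1.209681e-04
t = 2877.9 yr

2877.9


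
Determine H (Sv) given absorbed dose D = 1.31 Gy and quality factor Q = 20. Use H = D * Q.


H = D * Q
H = 1.31 * 20
H = 26.200 Sv

26.200


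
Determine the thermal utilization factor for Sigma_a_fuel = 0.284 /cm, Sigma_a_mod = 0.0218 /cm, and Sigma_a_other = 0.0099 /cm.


f = Sigma_a_fuel / (Sigma_a_fuel + Sigma_a_mod + Sigma_a_other)
f = 0.284 / (0.284 + 0.0218 + 0.0099)
f = 0.89959

0.89959


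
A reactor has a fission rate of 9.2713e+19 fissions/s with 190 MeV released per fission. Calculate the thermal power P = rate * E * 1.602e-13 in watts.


P = fission_rate * E_MeV * 1.602e-13
P = 9.2713e+19 * 190 * 1.602e-13
P = 2.8220e+09 W

2.8220e+09


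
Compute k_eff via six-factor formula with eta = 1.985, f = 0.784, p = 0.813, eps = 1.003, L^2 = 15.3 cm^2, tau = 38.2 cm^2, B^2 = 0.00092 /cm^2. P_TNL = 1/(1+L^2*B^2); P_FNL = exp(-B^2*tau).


k_inf = eta*f*p*eps = 1.985*0.784*0.813*1.003 = 1.269019
P_TNL = 1/(1 + L^2*B^2) = 1/(1 + 15.3*0.00092) = 0.9861194
P_FNL = exp(-B^2*tau) = exp(-0.00092*38.2) = 0.9654664
k_eff = k_inf * P_TNL * P_FNL = 1.269019 * 0.9861194 * 0.9654664
k_eff = 1.2082

1.2082


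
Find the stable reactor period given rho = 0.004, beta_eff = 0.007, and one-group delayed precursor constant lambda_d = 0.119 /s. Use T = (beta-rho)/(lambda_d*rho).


T = (beta - rho) / (lambda_d * rho)
T = (0.007 - 0.004) / (0.119 * 0.004)
T = 6.3025 s

6.3025


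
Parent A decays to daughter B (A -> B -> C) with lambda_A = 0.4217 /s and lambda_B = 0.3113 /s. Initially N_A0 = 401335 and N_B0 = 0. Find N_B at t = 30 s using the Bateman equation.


N_B(t) = lambda_A * N_A0 / (lambda_B - lambda_A) * [exp(-lambda_A*t) - exp(-lambda_B*t)]
exp(-0.4217*30) = 3.204354e-06; exp(-0.3113*30) = 8.792732e-05
N_B = 0.4217 * 401335 / (0.3113 - 0.4217) * (3.204354e-06 - 8.792732e-05)
N_B = 129.88

129.88


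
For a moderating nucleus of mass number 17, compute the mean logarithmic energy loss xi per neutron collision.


xi = 1 + (A-1)^2/(2A) * ln((A-1)/(A+1))
xi = 1 + (17-1)^2/(2*17) * ln((17-1)/(17 +1))
xi = 0.11316

0.11316


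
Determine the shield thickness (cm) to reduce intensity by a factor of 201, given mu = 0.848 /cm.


x = ln(factor) / mu
x = ln(201) / 0.848
x = 6.2539 cm

6.2539


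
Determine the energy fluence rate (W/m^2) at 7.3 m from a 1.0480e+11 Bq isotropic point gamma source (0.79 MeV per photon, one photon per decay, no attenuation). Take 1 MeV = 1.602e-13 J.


psi = A * E * 1.602e-13 / (4*pi*r^2)
psi = 1.0480e+11 * 0.79 * 1.602e-13 / (4*pi*7.3^2)
psi = 1.9806e-05 W/m^2

1.9806e-05


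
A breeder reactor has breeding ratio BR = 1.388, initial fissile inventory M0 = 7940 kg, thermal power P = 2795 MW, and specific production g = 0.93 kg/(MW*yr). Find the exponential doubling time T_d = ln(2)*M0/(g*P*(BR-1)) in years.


Breeding gain G = BR - 1 = 1.388 - 1 = 0.388
Fissile production rate = g * P * G = 0.93 * 2795 * 0.388 = 1008.5478 kg/yr
T_d = ln(2) * M0 / (g * P * G)
T_d = ln(2) * 7940 / 1008.5478 = 5.4569 yr

5.4569


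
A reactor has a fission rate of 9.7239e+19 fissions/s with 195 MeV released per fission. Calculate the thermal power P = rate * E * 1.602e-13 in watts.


P = fission_rate * E_MeV * 1.602e-13
P = 9.7239e+19 * 195 * 1.602e-13
P = 3.0376e+09 W

3.0376e+09


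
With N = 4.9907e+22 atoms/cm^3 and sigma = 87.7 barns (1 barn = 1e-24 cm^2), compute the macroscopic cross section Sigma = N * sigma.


Sigma = N * sigma_barns * 1e-24
Sigma = 4.9907e+22 * 87.7 * 1e-24
Sigma = 4.3768 /cm

4.3768
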